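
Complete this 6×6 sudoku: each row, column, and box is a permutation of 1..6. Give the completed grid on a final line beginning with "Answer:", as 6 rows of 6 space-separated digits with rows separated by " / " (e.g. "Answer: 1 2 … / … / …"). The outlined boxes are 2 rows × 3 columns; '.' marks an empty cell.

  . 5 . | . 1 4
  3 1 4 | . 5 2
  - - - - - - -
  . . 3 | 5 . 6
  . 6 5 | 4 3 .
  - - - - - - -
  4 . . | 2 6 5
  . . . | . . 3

Step 1. [r4c1∈{1,2}] row 4 places 2 nowhere but r4c1 ⇒ r4c1=2.
Step 2. [r1c1∈{6}] r1c1's peers cover all but 6. So r1c1=6.
Step 3. [r5c3∈{1}] nothing but 1 survives at r5c3, so r5c3=1.
Step 4. [r1c3∈{2}] nothing but 2 survives at r1c3. So r1c3=2.
Step 5. [r5c2∈{3}] r5c2 is down to just 3. So r5c2=3.
Step 6. [r3c1∈{1}] r3c1 is down to just 1, so r3c1=1.
Step 7. [r6c3∈{6}] nothing but 6 survives at r6c3 ⇒ r6c3=6.
Step 8. [r6c4∈{1}] r6c4 has the single candidate 1. So r6c4=1.
Step 9. [r4c6∈{1}] r4c6 is down to just 1, so r4c6=1.
Step 10. [r6c2∈{2}] nothing but 2 survives at r6c2 ⇒ r6c2=2.
Step 11. [r3c5∈{2}] only 2 remains possible at r3c5. So r3c5=2.
Step 12. [r6c1∈{5}] only 5 remains possible at r6c1, so r6c1=5.
Step 13. [r6c5∈{4}] only 4 remains possible at r6c5. So r6c5=4.
Step 14. [r1c4∈{3}] nothing but 3 survives at r1c4 ⇒ r1c4=3.
Step 15. [r3c2∈{4}] r3c2 is down to just 4. So r3c2=4.
Step 16. [r2c4∈{6}] r2c4 has the single candidate 6, so r2c4=6.

Answer: 6 5 2 3 1 4 / 3 1 4 6 5 2 / 1 4 3 5 2 6 / 2 6 5 4 3 1 / 4 3 1 2 6 5 / 5 2 6 1 4 3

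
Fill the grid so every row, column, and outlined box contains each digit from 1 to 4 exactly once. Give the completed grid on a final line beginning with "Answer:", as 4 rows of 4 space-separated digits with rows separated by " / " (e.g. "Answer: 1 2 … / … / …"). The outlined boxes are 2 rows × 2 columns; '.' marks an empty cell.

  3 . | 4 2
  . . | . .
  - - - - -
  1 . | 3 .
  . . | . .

Step 1. [r3c2∈{2,4}] r3c2 is the only open cell in row 3 admitting 2. So r3c2=2.
Step 2. [r2c3∈{1}] r2c3's peers cover all but 1 ⇒ r2c3=1.
Step 3. [r4c1∈{4}] r4c1 has the single candidate 4 ⇒ r4c1=4.
Step 4. [r2c4∈{3}] only 3 remains possible at r2c4, so r2c4=3.
Step 5. [r1c2∈{1}] nothing but 1 survives at r1c2, so r1c2=1.
Step 6. [r3c4∈{4}] nothing but 4 survives at r3c4 ⇒ r3c4=4.
Step 7. [r4c2∈{3}] r4c2's peers cover all but 3, so r4c2=3.
Step 8. [r2c2∈{4}] r2c2 has the single candidate 4. So r2c2=4.
Step 9. [r2c1∈{2}] only 2 remains possible at r2c1, so r2c1=2.
Step 10. [r4c4∈{1}] only 1 remains possible at r4c4. So r4c4=1.
Step 11. [r4c3∈{2}] r4c3's peers cover all but 2. So r4c3=2.

Answer: 3 1 4 2 / 2 4 1 3 / 1 2 3 4 / 4 3 2 1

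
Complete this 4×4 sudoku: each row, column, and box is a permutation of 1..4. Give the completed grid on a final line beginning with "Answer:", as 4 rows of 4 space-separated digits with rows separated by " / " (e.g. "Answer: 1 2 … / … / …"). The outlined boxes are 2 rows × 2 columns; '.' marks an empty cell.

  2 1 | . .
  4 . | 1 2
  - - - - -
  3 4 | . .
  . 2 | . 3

Step 1. [r1c3∈{3,4}] r1c3 is the only open cell in row 1 admitting 3 ⇒ r1c3=3.
Step 2. [r1c4∈{4}] r1c4 has the single candidate 4, so r1c4=4.
Step 3. [r3c3∈{2}] r3c3 has the single candidate 2 ⇒ r3c3=2.
Step 4. [r4c3∈{4}] r4c3's peers cover all but 4, so r4c3=4.
Step 5. [r3c4∈{1}] only 1 remains possible at r3c4, so r3c4=1.
Step 6. [r4c1∈{1}] r4c1's peers cover all but 1 ⇒ r4c1=1.
Step 7. [r2c2∈{3}] r2c2 is down to just 3. So r2c2=3.

Answer: 2 1 3 4 / 4 3 1 2 / 3 4 2 1 / 1 2 4 3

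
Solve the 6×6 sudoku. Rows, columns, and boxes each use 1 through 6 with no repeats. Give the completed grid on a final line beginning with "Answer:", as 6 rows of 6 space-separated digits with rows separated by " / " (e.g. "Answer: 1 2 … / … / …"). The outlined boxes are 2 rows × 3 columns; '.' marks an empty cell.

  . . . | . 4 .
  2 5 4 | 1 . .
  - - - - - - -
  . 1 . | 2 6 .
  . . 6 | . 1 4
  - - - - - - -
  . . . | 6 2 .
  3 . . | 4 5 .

Step 1. [r5c6∈{1,3}] row 5 places 3 nowhere but r5c6, so r5c6=3.
Step 2. [r3c6∈{5}] nothing but 5 survives at r3c6 ⇒ r3c6=5.
Step 3. [r1c1∈{1,6}] across col 1, 6 lands solely at r1c1 ⇒ r1c1=6.
Step 4. [r5c1∈{1,4,5}] across col 1, 1 lands solely at r5c1 ⇒ r5c1=1.
Step 5. [r1c2∈{3}] r1c2 is down to just 3, so r1c2=3.
Step 6. [r6c3∈{2}] r6c3's peers cover all but 2 ⇒ r6c3=2.
Step 7. [r3c1∈{4}] r3c1 has the single candidate 4. So r3c1=4.
Step 8. [r5c3∈{5}] r5c3 has the single candidate 5. So r5c3=5.
Step 9. [r4c1∈{5}] r4c1 is down to just 5 ⇒ r4c1=5.
Step 10. [r4c2∈{2}] nothing but 2 survives at r4c2 ⇒ r4c2=2.
Step 11. [r4c4∈{3}] r4c4 is down to just 3 ⇒ r4c4=3.
Step 12. [r1c3∈{1}] nothing but 1 survives at r1c3. So r1c3=1.
Step 13. [r1c6∈{2}] r1c6 is down to just 2 ⇒ r1c6=2.
Step 14. [r2c6∈{6}] nothing but 6 survives at r2c6. So r2c6=6.
Step 15. [r6c2∈{6}] only 6 remains possible at r6c2 ⇒ r6c2=6.
Step 16. [r2c5∈{3}] r2c5's peers cover all but 3, so r2c5=3.
Step 17. [r1c4∈{5}] only 5 remains possible at r1c4. So r1c4=5.
Step 18. [r6c6∈{1}] nothing but 1 survives at r6c6, so r6c6=1.
Step 19. [r3c3∈{3}] r3c3's peers cover all but 3 ⇒ r3c3=3.
Step 20. [r5c2∈{4}] r5c2's peers cover all but 4. So r5c2=4.

Answer: 6 3 1 5 4 2 / 2 5 4 1 3 6 / 4 1 3 2 6 5 / 5 2 6 3 1 4 / 1 4 5 6 2 3 / 3 6 2 4 5 1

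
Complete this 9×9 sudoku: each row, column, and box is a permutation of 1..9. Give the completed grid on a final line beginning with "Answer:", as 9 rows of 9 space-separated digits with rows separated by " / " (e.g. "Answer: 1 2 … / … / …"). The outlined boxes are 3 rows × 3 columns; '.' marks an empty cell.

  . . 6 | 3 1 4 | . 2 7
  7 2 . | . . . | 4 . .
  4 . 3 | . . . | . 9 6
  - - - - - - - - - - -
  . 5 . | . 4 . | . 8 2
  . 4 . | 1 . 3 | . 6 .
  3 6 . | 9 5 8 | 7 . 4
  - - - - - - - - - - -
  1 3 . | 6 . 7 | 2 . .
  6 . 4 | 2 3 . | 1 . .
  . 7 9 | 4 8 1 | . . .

Step 1. [r8c6∈{5,9}] across box 8, 5 lands solely at r8c6, so r8c6=5.
Step 2. [r2c9∈{1,3,5,8}] in col 9, 1 fits only at r2c9, so r2c9=1.
Step 3. [r5c5∈{2,7}] across box 5, 2 lands solely at r5c5, so r5c5=2.
Step 4. [r8c2∈{8}] r8c2 is down to just 8. So r8c2=8.
Step 5. [r7c3∈{5}] r7c3's peers cover all but 5. So r7c3=5.
Step 6. [r1c1∈{5,8,9}] col 1 places 5 nowhere but r1c1. So r1c1=5.
Step 7. [r9c9∈{3,5}] in col 9, 3 fits only at r9c9. So r9c9=3.
Step 8. [r5c1∈{8,9}] across col 1, 8 lands solely at r5c1 ⇒ r5c1=8.
Step 9. [r9c8∈{5}] r9c8's peers cover all but 5, so r9c8=5.
Step 10. [r3c7∈{5,8}] 5 has one home in box 3: r3c7 ⇒ r3c7=5.
Step 11. [r4c4∈{7}] r4c4 has the single candidate 7. So r4c4=7.
Step 12. [r5c7∈{9}] only 9 remains possible at r5c7, so r5c7=9.
Step 13. [r7c5∈{9}] nothing but 9 survives at r7c5, so r7c5=9.
Step 14. [r4c3∈{1}] only 1 remains possible at r4c3. So r4c3=1.
Step 15. [r4c6∈{6}] r4c6 is down to just 6, so r4c6=6.
Step 16. [r2c3∈{8}] r2c3 is down to just 8. So r2c3=8.
Step 17. [r2c4∈{5}] r2c4 has the single candidate 5, so r2c4=5.
Step 18. [r9c1∈{2}] r9c1 is down to just 2, so r9c1=2.
Step 19. [r4c7∈{3}] r4c7 is down to just 3. So r4c7=3.
Step 20. [r1c2∈{9}] r1c2's peers cover all but 9. So r1c2=9.
Step 21. [r8c9∈{9}] r8c9's peers cover all but 9, so r8c9=9.
Step 22. [r2c8∈{3}] r2c8's peers cover all but 3 ⇒ r2c8=3.
Step 23. [r5c3∈{7}] r5c3 has the single candidate 7, so r5c3=7.
Step 24. [r8c8∈{7}] only 7 remains possible at r8c8 ⇒ r8c8=7.
Step 25. [r1c7∈{8}] r1c7's peers cover all but 8. So r1c7=8.
Step 26. [r5c9∈{5}] nothing but 5 survives at r5c9, so r5c9=5.
Step 27. [r9c7∈{6}] only 6 remains possible at r9c7 ⇒ r9c7=6.
Step 28. [r3c4∈{8}] only 8 remains possible at r3c4 ⇒ r3c4=8.
Step 29. [r6c8∈{1}] r6c8 is down to just 1. So r6c8=1.
Step 30. [r7c8∈{4}] r7c8 is down to just 4. So r7c8=4.
Step 31. [r3c6∈{2}] r3c6 has the single candidate 2, so r3c6=2.
Step 32. [r6c3∈{2}] only 2 remains possible at r6c3 ⇒ r6c3=2.
Step 33. [r3c5∈{7}] only 7 remains possible at r3c5, so r3c5=7.
Step 34. [r2c5∈{6}] r2c5's peers cover all but 6. So r2c5=6.
Step 35. [r3c2∈{1}] r3c2 is down to just 1 ⇒ r3c2=1.
Step 36. [r2c6∈{9}] r2c6's peers cover all but 9, so r2c6=9.
Step 37. [r4c1∈{9}] only 9 remains possible at r4c1 ⇒ r4c1=9.
Step 38. [r7c9∈{8}] r7c9 has the single candidate 8. So r7c9=8.

Answer: 5 9 6 3 1 4 8 2 7 / 7 2 8 5 6 9 4 3 1 / 4 1 3 8 7 2 5 9 6 / 9 5 1 7 4 6 3 8 2 / 8 4 7 1 2 3 9 6 5 / 3 6 2 9 5 8 7 1 4 / 1 3 5 6 9 7 2 4 8 / 6 8 4 2 3 5 1 7 9 / 2 7 9 4 8 1 6 5 3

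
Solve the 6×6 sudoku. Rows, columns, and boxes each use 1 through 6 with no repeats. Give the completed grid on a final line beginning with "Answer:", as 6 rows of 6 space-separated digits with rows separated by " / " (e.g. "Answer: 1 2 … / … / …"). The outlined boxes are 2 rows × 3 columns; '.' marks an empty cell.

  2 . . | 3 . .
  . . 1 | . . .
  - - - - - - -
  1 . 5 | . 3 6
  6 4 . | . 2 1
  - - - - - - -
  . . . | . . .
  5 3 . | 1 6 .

Step 1. [r5c1∈{4}] only 4 remains possible at r5c1. So r5c1=4.
Step 2. [r5c5∈{5}] nothing but 5 survives at r5c5, so r5c5=5.
Step 3. [r5c4∈{2}] r5c4 has the single candidate 2. So r5c4=2.
Step 4. [r2c5∈{4}] nothing but 4 survives at r2c5, so r2c5=4.
Step 5. [r1c6∈{5}] r1c6's peers cover all but 5. So r1c6=5.
Step 6. [r1c2∈{6}] nothing but 6 survives at r1c2 ⇒ r1c2=6.
Step 7. [r6c6∈{4}] r6c6 has the single candidate 4, so r6c6=4.
Step 8. [r2c2∈{5}] r2c2's peers cover all but 5 ⇒ r2c2=5.
Step 9. [r6c3∈{2}] r6c3 has the single candidate 2, so r6c3=2.
Step 10. [r2c6∈{2}] only 2 remains possible at r2c6 ⇒ r2c6=2.
Step 11. [r5c2∈{1}] r5c2 has the single candidate 1 ⇒ r5c2=1.
Step 12. [r4c3∈{3}] r4c3's peers cover all but 3, so r4c3=3.
Step 13. [r2c1∈{3}] r2c1 is down to just 3 ⇒ r2c1=3.
Step 14. [r2c4∈{6}] only 6 remains possible at r2c4. So r2c4=6.
Step 15. [r4c4∈{5}] only 5 remains possible at r4c4 ⇒ r4c4=5.
Step 16. [r3c2∈{2}] r3c2 has the single candidate 2. So r3c2=2.
Step 17. [r1c3∈{4}] r1c3 has the single candidate 4 ⇒ r1c3=4.
Step 18. [r5c6∈{3}] only 3 remains possible at r5c6. So r5c6=3.
Step 19. [r1c5∈{1}] only 1 remains possible at r1c5 ⇒ r1c5=1.
Step 20. [r5c3∈{6}] r5c3 is down to just 6. So r5c3=6.
Step 21. [r3c4∈{4}] r3c4 is down to just 4. So r3c4=4.

Answer: 2 6 4 3 1 5 / 3 5 1 6 4 2 / 1 2 5 4 3 6 / 6 4 3 5 2 1 / 4 1 6 2 5 3 / 5 3 2 1 6 4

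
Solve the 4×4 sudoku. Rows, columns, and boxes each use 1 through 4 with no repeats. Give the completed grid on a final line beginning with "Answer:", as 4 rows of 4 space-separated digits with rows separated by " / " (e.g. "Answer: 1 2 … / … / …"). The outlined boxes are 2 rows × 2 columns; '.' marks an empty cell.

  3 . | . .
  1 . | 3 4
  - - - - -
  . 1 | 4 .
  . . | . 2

Step 1. [r1c2∈{2,4}] row 1 places 4 nowhere but r1c2 ⇒ r1c2=4.
Step 2. [r1c4∈{1}] nothing but 1 survives at r1c4, so r1c4=1.
Step 3. [r3c1∈{2}] r3c1's peers cover all but 2 ⇒ r3c1=2.
Step 4. [r4c3∈{1}] nothing but 1 survives at r4c3. So r4c3=1.
Step 5. [r3c4∈{3}] r3c4 has the single candidate 3. So r3c4=3.
Step 6. [r1c3∈{2}] only 2 remains possible at r1c3, so r1c3=2.
Step 7. [r2c2∈{2}] only 2 remains possible at r2c2, so r2c2=2.
Step 8. [r4c2∈{3}] r4c2 has the single candidate 3 ⇒ r4c2=3.
Step 9. [r4c1∈{4}] r4c1's peers cover all but 4. So r4c1=4.

Answer: 3 4 2 1 / 1 2 3 4 / 2 1 4 3 / 4 3 1 2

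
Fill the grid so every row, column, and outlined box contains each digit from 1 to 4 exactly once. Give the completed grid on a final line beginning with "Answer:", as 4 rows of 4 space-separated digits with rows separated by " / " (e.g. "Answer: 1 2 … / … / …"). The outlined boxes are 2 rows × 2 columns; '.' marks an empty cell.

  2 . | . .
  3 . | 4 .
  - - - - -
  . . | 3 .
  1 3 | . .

Step 1. [r3c4∈{1,2,4}] in row 3, 1 fits only at r3c4, so r3c4=1.
Step 2. [r1c2∈{1,4}] across row 1, 4 lands solely at r1c2. So r1c2=4.
Step 3. [r4c3∈{2}] nothing but 2 survives at r4c3. So r4c3=2.
Step 4. [r4c4∈{4}] only 4 remains possible at r4c4. So r4c4=4.
Step 5. [r2c2∈{1}] r2c2 is down to just 1 ⇒ r2c2=1.
Step 6. [r1c4∈{3}] r1c4 has the single candidate 3. So r1c4=3.
Step 7. [r1c3∈{1}] r1c3 has the single candidate 1. So r1c3=1.
Step 8. [r3c2∈{2}] r3c2's peers cover all but 2. So r3c2=2.
Step 9. [r2c4∈{2}] r2c4 has the single candidate 2. So r2c4=2.
Step 10. [r3c1∈{4}] r3c1's peers cover all but 4. So r3c1=4.

Answer: 2 4 1 3 / 3 1 4 2 / 4 2 3 1 / 1 3 2 4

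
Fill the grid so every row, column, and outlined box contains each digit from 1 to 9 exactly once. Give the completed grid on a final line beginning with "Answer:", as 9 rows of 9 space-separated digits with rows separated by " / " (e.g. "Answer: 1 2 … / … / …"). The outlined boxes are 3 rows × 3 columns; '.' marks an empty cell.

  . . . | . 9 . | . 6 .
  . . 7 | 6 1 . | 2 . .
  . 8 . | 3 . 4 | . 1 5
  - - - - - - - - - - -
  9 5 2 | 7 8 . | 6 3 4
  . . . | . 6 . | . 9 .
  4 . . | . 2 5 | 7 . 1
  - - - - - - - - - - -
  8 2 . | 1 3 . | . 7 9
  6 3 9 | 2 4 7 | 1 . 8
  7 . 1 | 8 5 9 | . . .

Step 1. [r6c3∈{3,6,8}] 3 has one home in row 6: r6c3. So r6c3=3.
Step 2. [r9c2∈{4}] r9c2 has the single candidate 4, so r9c2=4.
Step 3. [r2c9∈{3}] only 3 remains possible at r2c9. So r2c9=3.
Step 4. [r1c1∈{1,2,3,5}] row 1 places 3 nowhere but r1c1 ⇒ r1c1=3.
Step 5. [r7c3∈{5}] r7c3's peers cover all but 5 ⇒ r7c3=5.
Step 6. [r5c1∈{1}] r5c1's peers cover all but 1. So r5c1=1.
Step 7. [r6c8∈{8}] r6c8 has the single candidate 8. So r6c8=8.
Step 8. [r1c7∈{4,8}] in col 7, 8 fits only at r1c7, so r1c7=8.
Step 9. [r9c9∈{2,6}] row 9 places 6 nowhere but r9c9. So r9c9=6.
Step 10. [r5c9∈{2}] r5c9's peers cover all but 2. So r5c9=2.
Step 11. [r1c9∈{7}] r1c9's peers cover all but 7, so r1c9=7.
Step 12. [r5c3∈{8}] only 8 remains possible at r5c3. So r5c3=8.
Step 13. [r3c1∈{2}] r3c1 is down to just 2, so r3c1=2.
Step 14. [r9c8∈{2}] r9c8 is down to just 2, so r9c8=2.
Step 15. [r3c7∈{9}] r3c7 has the single candidate 9. So r3c7=9.
Step 16. [r2c2∈{9}] r2c2 has the single candidate 9, so r2c2=9.
Step 17. [r8c8∈{5}] only 5 remains possible at r8c8, so r8c8=5.
Step 18. [r3c5∈{7}] r3c5 has the single candidate 7, so r3c5=7.
Step 19. [r5c6∈{3}] r5c6 is down to just 3, so r5c6=3.
Step 20. [r1c6∈{2}] r1c6 is down to just 2 ⇒ r1c6=2.
Step 21. [r5c7∈{5}] nothing but 5 survives at r5c7. So r5c7=5.
Step 22. [r1c4∈{5}] r1c4 is down to just 5 ⇒ r1c4=5.
Step 23. [r2c1∈{5}] only 5 remains possible at r2c1, so r2c1=5.
Step 24. [r7c7∈{4}] r7c7's peers cover all but 4, so r7c7=4.
Step 25. [r2c6∈{8}] r2c6 has the single candidate 8, so r2c6=8.
Step 26. [r7c6∈{6}] r7c6 has the single candidate 6, so r7c6=6.
Step 27. [r2c8∈{4}] only 4 remains possible at r2c8 ⇒ r2c8=4.
Step 28. [r4c6∈{1}] only 1 remains possible at r4c6, so r4c6=1.
Step 29. [r6c4∈{9}] nothing but 9 survives at r6c4, so r6c4=9.
Step 30. [r1c3∈{4}] r1c3 is down to just 4. So r1c3=4.
Step 31. [r1c2∈{1}] nothing but 1 survives at r1c2, so r1c2=1.
Step 32. [r5c4∈{4}] nothing but 4 survives at r5c4, so r5c4=4.
Step 33. [r3c3∈{6}] only 6 remains possible at r3c3. So r3c3=6.
Step 34. [r5c2∈{7}] only 7 remains possible at r5c2 ⇒ r5c2=7.
Step 35. [r9c7∈{3}] r9c7's peers cover all but 3, so r9c7=3.
Step 36. [r6c2∈{6}] r6c2's peers cover all but 6, so r6c2=6.

Answer: 3 1 4 5 9 2 8 6 7 / 5 9 7 6 1 8 2 4 3 / 2 8 6 3 7 4 9 1 5 / 9 5 2 7 8 1 6 3 4 / 1 7 8 4 6 3 5 9 2 / 4 6 3 9 2 5 7 8 1 / 8 2 5 1 3 6 4 7 9 / 6 3 9 2 4 7 1 5 8 / 7 4 1 8 5 9 3 2 6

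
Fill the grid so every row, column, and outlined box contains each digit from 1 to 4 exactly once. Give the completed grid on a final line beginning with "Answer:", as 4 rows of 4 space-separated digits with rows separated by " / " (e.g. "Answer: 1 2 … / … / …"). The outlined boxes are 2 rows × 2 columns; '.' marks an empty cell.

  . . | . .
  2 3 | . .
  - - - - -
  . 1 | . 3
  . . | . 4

Step 1. [r1c1∈{1,4}] across col 1, 1 lands solely at r1c1, so r1c1=1.
Step 2. [r3c3∈{2}] r3c3 is down to just 2. So r3c3=2.
Step 3. [r2c3∈{1,4}] in row 2, 4 fits only at r2c3. So r2c3=4.
Step 4. [r1c4∈{2}] r1c4's peers cover all but 2. So r1c4=2.
Step 5. [r4c1∈{3}] r4c1's peers cover all but 3, so r4c1=3.
Step 6. [r4c3∈{1}] nothing but 1 survives at r4c3. So r4c3=1.
Step 7. [r1c3∈{3}] only 3 remains possible at r1c3 ⇒ r1c3=3.
Step 8. [r3c1∈{4}] only 4 remains possible at r3c1, so r3c1=4.
Step 9. [r2c4∈{1}] r2c4 is down to just 1, so r2c4=1.
Step 10. [r1c2∈{4}] r1c2's peers cover all but 4 ⇒ r1c2=4.
Step 11. [r4c2∈{2}] r4c2 has the single candidate 2 ⇒ r4c2=2.

Answer: 1 4 3 2 / 2 3 4 1 / 4 1 2 3 / 3 2 1 4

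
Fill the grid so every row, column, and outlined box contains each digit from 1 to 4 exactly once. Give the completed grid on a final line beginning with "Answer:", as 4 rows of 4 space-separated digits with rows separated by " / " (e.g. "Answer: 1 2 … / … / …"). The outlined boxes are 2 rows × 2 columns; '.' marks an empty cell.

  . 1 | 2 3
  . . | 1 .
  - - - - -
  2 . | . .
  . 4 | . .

Step 1. [r3c2∈{3}] r3c2's peers cover all but 3 ⇒ r3c2=3.
Step 2. [r2c4∈{4}] r2c4's peers cover all but 4 ⇒ r2c4=4.
Step 3. [r4c1∈{1}] only 1 remains possible at r4c1, so r4c1=1.
Step 4. [r2c2∈{2}] r2c2's peers cover all but 2 ⇒ r2c2=2.
Step 5. [r1c1∈{4}] r1c1's peers cover all but 4 ⇒ r1c1=4.
Step 6. [r3c4∈{1}] r3c4's peers cover all but 1, so r3c4=1.
Step 7. [r4c3∈{3}] r4c3 has the single candidate 3, so r4c3=3.
Step 8. [r3c3∈{4}] r3c3's peers cover all but 4, so r3c3=4.
Step 9. [r2c1∈{3}] only 3 remains possible at r2c1 ⇒ r2c1=3.
Step 10. [r4c4∈{2}] nothing but 2 survives at r4c4 ⇒ r4c4=2.

Answer: 4 1 2 3 / 3 2 1 4 / 2 3 4 1 / 1 4 3 2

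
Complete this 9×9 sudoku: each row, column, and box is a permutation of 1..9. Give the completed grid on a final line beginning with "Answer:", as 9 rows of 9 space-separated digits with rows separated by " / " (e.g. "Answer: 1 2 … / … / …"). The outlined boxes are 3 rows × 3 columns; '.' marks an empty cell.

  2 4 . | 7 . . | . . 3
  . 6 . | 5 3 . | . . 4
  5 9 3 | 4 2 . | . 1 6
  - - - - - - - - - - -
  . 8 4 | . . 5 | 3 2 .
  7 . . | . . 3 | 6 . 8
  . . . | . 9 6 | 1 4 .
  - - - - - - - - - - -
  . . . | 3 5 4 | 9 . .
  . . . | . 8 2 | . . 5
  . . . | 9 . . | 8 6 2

Step 1. [r2c3∈{1,7,8}] 7 has one home in box 1: r2c3, so r2c3=7.
Step 2. [r4c4∈{1}] nothing but 1 survives at r4c4. So r4c4=1.
Step 3. [r7c9∈{1,7}] in col 9, 1 fits only at r7c9. So r7c9=1.
Step 4. [r5c8∈{5,9}] box 6 places 5 nowhere but r5c8 ⇒ r5c8=5.
Step 5. [r5c3∈{1,2,9}] in row 5, 9 fits only at r5c3, so r5c3=9.
Step 6. [r8c1∈{1,3,4,6,9}] 9 has one home in row 8: r8c1 ⇒ r8c1=9.
Step 7. [r9c6∈{1,7}] across col 6, 7 lands solely at r9c6 ⇒ r9c6=7.
Step 8. [r9c5∈{1}] r9c5 has the single candidate 1, so r9c5=1.
Step 9. [r7c8∈{7}] r7c8 has the single candidate 7, so r7c8=7.
Step 10. [r2c1∈{1,8}] r2c1 is the only open cell in col 1 admitting 1, so r2c1=1.
Step 11. [r1c3∈{8}] only 8 remains possible at r1c3 ⇒ r1c3=8.
Step 12. [r7c2∈{2}] r7c2 has the single candidate 2, so r7c2=2.
Step 13. [r9c3∈{5}] r9c3 is down to just 5, so r9c3=5.
Step 14. [r9c2∈{3}] r9c2 has the single candidate 3 ⇒ r9c2=3.
Step 15. [r2c8∈{8,9}] r2c8 is the only open cell in col 8 admitting 8, so r2c8=8.
Step 16. [r8c3∈{1,6}] 1 has one home in col 3: r8c3 ⇒ r8c3=1.
Step 17. [r5c4∈{2}] nothing but 2 survives at r5c4 ⇒ r5c4=2.
Step 18. [r7c3∈{6}] r7c3 is down to just 6. So r7c3=6.
Step 19. [r2c6∈{9}] only 9 remains possible at r2c6. So r2c6=9.
Step 20. [r4c9∈{7,9}] across row 4, 9 lands solely at r4c9. So r4c9=9.
Step 21. [r8c4∈{6}] r8c4 has the single candidate 6, so r8c4=6.
Step 22. [r1c7∈{5}] r1c7 has the single candidate 5, so r1c7=5.
Step 23. [r5c2∈{1}] r5c2 is down to just 1, so r5c2=1.
Step 24. [r5c5∈{4}] r5c5 is down to just 4 ⇒ r5c5=4.
Step 25. [r8c2∈{7}] r8c2 has the single candidate 7 ⇒ r8c2=7.
Step 26. [r9c1∈{4}] only 4 remains possible at r9c1 ⇒ r9c1=4.
Step 27. [r1c6∈{1}] nothing but 1 survives at r1c6. So r1c6=1.
Step 28. [r6c2∈{5}] only 5 remains possible at r6c2 ⇒ r6c2=5.
Step 29. [r1c5∈{6}] r1c5 has the single candidate 6, so r1c5=6.
Step 30. [r8c8∈{3}] r8c8 is down to just 3, so r8c8=3.
Step 31. [r1c8∈{9}] r1c8's peers cover all but 9 ⇒ r1c8=9.
Step 32. [r7c1∈{8}] only 8 remains possible at r7c1 ⇒ r7c1=8.
Step 33. [r3c7∈{7}] r3c7 is down to just 7. So r3c7=7.
Step 34. [r6c9∈{7}] only 7 remains possible at r6c9. So r6c9=7.
Step 35. [r6c4∈{8}] only 8 remains possible at r6c4 ⇒ r6c4=8.
Step 36. [r3c6∈{8}] nothing but 8 survives at r3c6 ⇒ r3c6=8.
Step 37. [r4c1∈{6}] r4c1's peers cover all but 6 ⇒ r4c1=6.
Step 38. [r6c3∈{2}] r6c3 is down to just 2. So r6c3=2.
Step 39. [r6c1∈{3}] r6c1 is down to just 3 ⇒ r6c1=3.
Step 40. [r2c7∈{2}] r2c7's peers cover all but 2, so r2c7=2.
Step 41. [r4c5∈{7}] nothing but 7 survives at r4c5. So r4c5=7.
Step 42. [r8c7∈{4}] r8c7 has the single candidate 4. So r8c7=4.

Answer: 2 4 8 7 6 1 5 9 3 / 1 6 7 5 3 9 2 8 4 / 5 9 3 4 2 8 7 1 6 / 6 8 4 1 7 5 3 2 9 / 7 1 9 2 4 3 6 5 8 / 3 5 2 8 9 6 1 4 7 / 8 2 6 3 5 4 9 7 1 / 9 7 1 6 8 2 4 3 5 / 4 3 5 9 1 7 8 6 2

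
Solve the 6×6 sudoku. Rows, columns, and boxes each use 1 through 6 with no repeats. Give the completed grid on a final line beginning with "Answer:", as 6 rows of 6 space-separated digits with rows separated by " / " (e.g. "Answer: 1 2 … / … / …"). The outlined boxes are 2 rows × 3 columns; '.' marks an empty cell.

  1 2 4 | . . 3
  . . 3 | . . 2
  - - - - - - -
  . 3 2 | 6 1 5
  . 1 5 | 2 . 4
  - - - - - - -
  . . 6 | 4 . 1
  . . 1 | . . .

Step 1. [r5c2∈{5}] r5c2 is down to just 5 ⇒ r5c2=5.
Step 2. [r1c4∈{5}] only 5 remains possible at r1c4 ⇒ r1c4=5.
Step 3. [r6c4∈{3}] r6c4 has the single candidate 3. So r6c4=3.
Step 4. [r5c5∈{2}] r5c5 has the single candidate 2 ⇒ r5c5=2.
Step 5. [r1c5∈{6}] nothing but 6 survives at r1c5 ⇒ r1c5=6.
Step 6. [r2c1∈{5,6}] 5 has one home in row 2: r2c1, so r2c1=5.
Step 7. [r6c2∈{4}] only 4 remains possible at r6c2. So r6c2=4.
Step 8. [r6c6∈{6}] r6c6's peers cover all but 6 ⇒ r6c6=6.
Step 9. [r2c4∈{1}] only 1 remains possible at r2c4 ⇒ r2c4=1.
Step 10. [r3c1∈{4}] only 4 remains possible at r3c1, so r3c1=4.
Step 11. [r4c1∈{6}] only 6 remains possible at r4c1. So r4c1=6.
Step 12. [r6c5∈{5}] only 5 remains possible at r6c5, so r6c5=5.
Step 13. [r2c5∈{4}] r2c5 has the single candidate 4. So r2c5=4.
Step 14. [r5c1∈{3}] only 3 remains possible at r5c1. So r5c1=3.
Step 15. [r4c5∈{3}] nothing but 3 survives at r4c5, so r4c5=3.
Step 16. [r2c2∈{6}] r2c2 has the single candidate 6 ⇒ r2c2=6.
Step 17. [r6c1∈{2}] r6c1 has the single candidate 2 ⇒ r6c1=2.

Answer: 1 2 4 5 6 3 / 5 6 3 1 4 2 / 4 3 2 6 1 5 / 6 1 5 2 3 4 / 3 5 6 4 2 1 / 2 4 1 3 5 6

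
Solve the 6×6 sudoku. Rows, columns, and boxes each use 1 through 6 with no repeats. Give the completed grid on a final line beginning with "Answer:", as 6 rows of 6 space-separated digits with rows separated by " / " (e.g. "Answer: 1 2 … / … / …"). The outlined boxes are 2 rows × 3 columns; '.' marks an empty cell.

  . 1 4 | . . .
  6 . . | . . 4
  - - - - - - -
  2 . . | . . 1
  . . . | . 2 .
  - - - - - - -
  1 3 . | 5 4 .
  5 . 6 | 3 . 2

Step 1. [r4c1∈{3,4}] r4c1 is the only open cell in col 1 admitting 4 ⇒ r4c1=4.
Step 2. [r4c4∈{6}] nothing but 6 survives at r4c4 ⇒ r4c4=6.
Step 3. [r4c2∈{5}] r4c2's peers cover all but 5, so r4c2=5.
Step 4. [r1c6∈{3,5,6}] 5 has one home in col 6: r1c6. So r1c6=5.
Step 5. [r3c3∈{3}] nothing but 3 survives at r3c3 ⇒ r3c3=3.
Step 6. [r2c2∈{2}] r2c2 has the single candidate 2 ⇒ r2c2=2.
Step 7. [r2c5∈{1,3}] r2c5 is the only open cell in row 2 admitting 3 ⇒ r2c5=3.
Step 8. [r5c6∈{6}] r5c6 has the single candidate 6 ⇒ r5c6=6.
Step 9. [r6c5∈{1}] nothing but 1 survives at r6c5 ⇒ r6c5=1.
Step 10. [r2c4∈{1}] nothing but 1 survives at r2c4, so r2c4=1.
Step 11. [r3c5∈{5}] r3c5's peers cover all but 5, so r3c5=5.
Step 12. [r6c2∈{4}] r6c2 is down to just 4. So r6c2=4.
Step 13. [r3c2∈{6}] r3c2's peers cover all but 6 ⇒ r3c2=6.
Step 14. [r3c4∈{4}] nothing but 4 survives at r3c4. So r3c4=4.
Step 15. [r4c6∈{3}] only 3 remains possible at r4c6. So r4c6=3.
Step 16. [r4c3∈{1}] nothing but 1 survives at r4c3 ⇒ r4c3=1.
Step 17. [r1c5∈{6}] r1c5 has the single candidate 6. So r1c5=6.
Step 18. [r2c3∈{5}] only 5 remains possible at r2c3, so r2c3=5.
Step 19. [r1c4∈{2}] only 2 remains possible at r1c4, so r1c4=2.
Step 20. [r1c1∈{3}] r1c1 is down to just 3, so r1c1=3.
Step 21. [r5c3∈{2}] nothing but 2 survives at r5c3 ⇒ r5c3=2.

Answer: 3 1 4 2 6 5 / 6 2 5 1 3 4 / 2 6 3 4 5 1 / 4 5 1 6 2 3 / 1 3 2 5 4 6 / 5 4 6 3 1 2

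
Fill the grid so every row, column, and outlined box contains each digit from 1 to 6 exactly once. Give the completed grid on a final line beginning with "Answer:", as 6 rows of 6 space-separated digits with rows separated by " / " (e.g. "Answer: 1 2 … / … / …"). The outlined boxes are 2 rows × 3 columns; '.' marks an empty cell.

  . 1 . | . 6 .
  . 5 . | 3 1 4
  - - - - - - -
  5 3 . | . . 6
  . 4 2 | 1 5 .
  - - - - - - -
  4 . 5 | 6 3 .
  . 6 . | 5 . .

Step 1. [r6c1∈{1,2,3}] 1 has one home in col 1: r6c1 ⇒ r6c1=1.
Step 2. [r6c6∈{2}] nothing but 2 survives at r6c6 ⇒ r6c6=2.
Step 3. [r1c1∈{2,3}] across col 1, 3 lands solely at r1c1, so r1c1=3.
Step 4. [r3c4∈{2,4}] r3c4 is the only open cell in col 4 admitting 4, so r3c4=4.
Step 5. [r2c3∈{6}] r2c3 is down to just 6, so r2c3=6.
Step 6. [r1c6∈{5}] r1c6's peers cover all but 5, so r1c6=5.
Step 7. [r5c2∈{2}] only 2 remains possible at r5c2, so r5c2=2.
Step 8. [r5c6∈{1}] only 1 remains possible at r5c6. So r5c6=1.
Step 9. [r6c3∈{3}] only 3 remains possible at r6c3 ⇒ r6c3=3.
Step 10. [r1c4∈{2}] r1c4 is down to just 2. So r1c4=2.
Step 11. [r2c1∈{2}] r2c1 is down to just 2 ⇒ r2c1=2.
Step 12. [r4c1∈{6}] only 6 remains possible at r4c1, so r4c1=6.
Step 13. [r4c6∈{3}] r4c6 has the single candidate 3. So r4c6=3.
Step 14. [r6c5∈{4}] only 4 remains possible at r6c5 ⇒ r6c5=4.
Step 15. [r3c3∈{1}] nothing but 1 survives at r3c3 ⇒ r3c3=1.
Step 16. [r3c5∈{2}] nothing but 2 survives at r3c5 ⇒ r3c5=2.
Step 17. [r1c3∈{4}] r1c3 is down to just 4 ⇒ r1c3=4.

Answer: 3 1 4 2 6 5 / 2 5 6 3 1 4 / 5 3 1 4 2 6 / 6 4 2 1 5 3 / 4 2 5 6 3 1 / 1 6 3 5 4 2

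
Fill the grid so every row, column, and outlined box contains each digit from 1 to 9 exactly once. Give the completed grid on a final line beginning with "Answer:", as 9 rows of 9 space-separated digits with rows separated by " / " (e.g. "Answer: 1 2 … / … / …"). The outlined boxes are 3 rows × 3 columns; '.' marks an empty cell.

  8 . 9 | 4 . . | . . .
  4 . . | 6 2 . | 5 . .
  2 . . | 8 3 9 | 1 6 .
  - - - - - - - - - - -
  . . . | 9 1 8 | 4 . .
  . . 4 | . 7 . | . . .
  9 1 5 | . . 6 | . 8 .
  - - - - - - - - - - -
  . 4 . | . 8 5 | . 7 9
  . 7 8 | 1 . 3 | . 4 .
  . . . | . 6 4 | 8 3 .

Step 1. [r5c6∈{2}] r5c6 has the single candidate 2 ⇒ r5c6=2.
Step 2. [r2c2∈{3}] r2c2 has the single candidate 3 ⇒ r2c2=3.
Step 3. [r9c9∈{1,2,5}] 1 has one home in box 9: r9c9 ⇒ r9c9=1.
Step 4. [r8c9∈{2,5,6}] r8c9 is the only open cell in box 9 admitting 5, so r8c9=5.
Step 5. [r8c1∈{6}] r8c1 is down to just 6 ⇒ r8c1=6.
Step 6. [r5c1∈{3}] r5c1 is down to just 3. So r5c1=3.
Step 7. [r4c9∈{2,3,6,7}] in row 4, 3 fits only at r4c9. So r4c9=3.
Step 8. [r9c3∈{2}] only 2 remains possible at r9c3. So r9c3=2.
Step 9. [r1c2∈{5,6}] 6 has one home in row 1: r1c2 ⇒ r1c2=6.
Step 10. [r8c7∈{2}] r8c7's peers cover all but 2. So r8c7=2.
Step 11. [r6c9∈{2,7}] row 6 places 2 nowhere but r6c9. So r6c9=2.
Step 12. [r1c9∈{7}] r1c9 has the single candidate 7. So r1c9=7.
Step 13. [r2c3∈{1,7}] box 1 places 1 nowhere but r2c3, so r2c3=1.
Step 14. [r5c7∈{6,9}] across col 7, 9 lands solely at r5c7, so r5c7=9.
Step 15. [r4c8∈{5}] nothing but 5 survives at r4c8. So r4c8=5.
Step 16. [r4c3∈{6,7}] across row 4, 6 lands solely at r4c3. So r4c3=6.
Step 17. [r3c2∈{5}] r3c2 is down to just 5, so r3c2=5.
Step 18. [r7c1∈{1}] only 1 remains possible at r7c1. So r7c1=1.
Step 19. [r1c8∈{2}] r1c8 is down to just 2, so r1c8=2.
Step 20. [r2c6∈{7}] r2c6 has the single candidate 7. So r2c6=7.
Step 21. [r2c9∈{8}] only 8 remains possible at r2c9 ⇒ r2c9=8.
Step 22. [r8c5∈{9}] r8c5 has the single candidate 9 ⇒ r8c5=9.
Step 23. [r7c7∈{6}] only 6 remains possible at r7c7, so r7c7=6.
Step 24. [r9c4∈{7}] only 7 remains possible at r9c4. So r9c4=7.
Step 25. [r6c5∈{4}] nothing but 4 survives at r6c5 ⇒ r6c5=4.
Step 26. [r3c3∈{7}] r3c3 has the single candidate 7, so r3c3=7.
Step 27. [r1c7∈{3}] only 3 remains possible at r1c7. So r1c7=3.
Step 28. [r5c8∈{1}] nothing but 1 survives at r5c8. So r5c8=1.
Step 29. [r1c6∈{1}] only 1 remains possible at r1c6. So r1c6=1.
Step 30. [r2c8∈{9}] r2c8 has the single candidate 9. So r2c8=9.
Step 31. [r1c5∈{5}] r1c5 is down to just 5, so r1c5=5.
Step 32. [r7c4∈{2}] nothing but 2 survives at r7c4 ⇒ r7c4=2.
Step 33. [r3c9∈{4}] r3c9 has the single candidate 4 ⇒ r3c9=4.
Step 34. [r4c2∈{2}] only 2 remains possible at r4c2 ⇒ r4c2=2.
Step 35. [r6c4∈{3}] r6c4 has the single candidate 3, so r6c4=3.
Step 36. [r9c1∈{5}] only 5 remains possible at r9c1 ⇒ r9c1=5.
Step 37. [r7c3∈{3}] r7c3 has the single candidate 3 ⇒ r7c3=3.
Step 38. [r9c2∈{9}] nothing but 9 survives at r9c2 ⇒ r9c2=9.
Step 39. [r5c4∈{5}] r5c4 has the single candidate 5 ⇒ r5c4=5.
Step 40. [r5c9∈{6}] r5c9's peers cover all but 6, so r5c9=6.
Step 41. [r4c1∈{7}] r4c1's peers cover all but 7. So r4c1=7.
Step 42. [r6c7∈{7}] only 7 remains possible at r6c7, so r6c7=7.
Step 43. [r5c2∈{8}] nothing but 8 survives at r5c2. So r5c2=8.

Answer: 8 6 9 4 5 1 3 2 7 / 4 3 1 6 2 7 5 9 8 / 2 5 7 8 3 9 1 6 4 / 7 2 6 9 1 8 4 5 3 / 3 8 4 5 7 2 9 1 6 / 9 1 5 3 4 6 7 8 2 / 1 4 3 2 8 5 6 7 9 / 6 7 8 1 9 3 2 4 5 / 5 9 2 7 6 4 8 3 1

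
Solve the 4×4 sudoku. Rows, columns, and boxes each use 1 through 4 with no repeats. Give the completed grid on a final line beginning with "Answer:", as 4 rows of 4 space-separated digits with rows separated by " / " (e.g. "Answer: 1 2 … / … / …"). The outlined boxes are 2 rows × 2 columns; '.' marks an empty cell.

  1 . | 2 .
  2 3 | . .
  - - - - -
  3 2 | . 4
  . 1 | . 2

Step 1. [r2c3∈{1,4}] across row 2, 4 lands solely at r2c3. So r2c3=4.
Step 2. [r4c3∈{3}] r4c3's peers cover all but 3. So r4c3=3.
Step 3. [r2c4∈{1}] r2c4 is down to just 1, so r2c4=1.
Step 4. [r3c3∈{1}] only 1 remains possible at r3c3. So r3c3=1.
Step 5. [r1c2∈{4}] r1c2 is down to just 4 ⇒ r1c2=4.
Step 6. [r1c4∈{3}] r1c4 is down to just 3 ⇒ r1c4=3.
Step 7. [r4c1∈{4}] only 4 remains possible at r4c1, so r4c1=4.

Answer: 1 4 2 3 / 2 3 4 1 / 3 2 1 4 / 4 1 3 2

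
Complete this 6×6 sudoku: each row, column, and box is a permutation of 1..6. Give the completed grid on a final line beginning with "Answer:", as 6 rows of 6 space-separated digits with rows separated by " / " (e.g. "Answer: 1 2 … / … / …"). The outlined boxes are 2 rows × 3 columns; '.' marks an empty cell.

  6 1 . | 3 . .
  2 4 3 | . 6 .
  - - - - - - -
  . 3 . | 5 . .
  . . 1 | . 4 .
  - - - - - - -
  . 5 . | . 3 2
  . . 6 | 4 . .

Step 1. [r2c6∈{1,5}] 5 has one home in row 2: r2c6, so r2c6=5.
Step 2. [r6c6∈{1}] nothing but 1 survives at r6c6. So r6c6=1.
Step 3. [r3c3∈{2,4}] 2 has one home in col 3: r3c3. So r3c3=2.
Step 4. [r4c2∈{6}] r4c2's peers cover all but 6. So r4c2=6.
Step 5. [r3c1∈{4}] r3c1 is down to just 4, so r3c1=4.
Step 6. [r4c1∈{5}] r4c1's peers cover all but 5 ⇒ r4c1=5.
Step 7. [r3c6∈{6}] r3c6 has the single candidate 6 ⇒ r3c6=6.
Step 8. [r6c5∈{5}] r6c5 is down to just 5, so r6c5=5.
Step 9. [r1c6∈{4}] nothing but 4 survives at r1c6, so r1c6=4.
Step 10. [r5c3∈{4}] r5c3's peers cover all but 4 ⇒ r5c3=4.
Step 11. [r4c4∈{2}] r4c4's peers cover all but 2. So r4c4=2.
Step 12. [r1c5∈{2}] nothing but 2 survives at r1c5 ⇒ r1c5=2.
Step 13. [r5c4∈{6}] r5c4 is down to just 6, so r5c4=6.
Step 14. [r1c3∈{5}] r1c3 has the single candidate 5 ⇒ r1c3=5.
Step 15. [r3c5∈{1}] r3c5's peers cover all but 1, so r3c5=1.
Step 16. [r6c2∈{2}] only 2 remains possible at r6c2. So r6c2=2.
Step 17. [r4c6∈{3}] only 3 remains possible at r4c6 ⇒ r4c6=3.
Step 18. [r5c1∈{1}] nothing but 1 survives at r5c1 ⇒ r5c1=1.
Step 19. [r2c4∈{1}] r2c4's peers cover all but 1, so r2c4=1.
Step 20. [r6c1∈{3}] r6c1's peers cover all but 3 ⇒ r6c1=3.

Answer: 6 1 5 3 2 4 / 2 4 3 1 6 5 / 4 3 2 5 1 6 / 5 6 1 2 4 3 / 1 5 4 6 3 2 / 3 2 6 4 5 1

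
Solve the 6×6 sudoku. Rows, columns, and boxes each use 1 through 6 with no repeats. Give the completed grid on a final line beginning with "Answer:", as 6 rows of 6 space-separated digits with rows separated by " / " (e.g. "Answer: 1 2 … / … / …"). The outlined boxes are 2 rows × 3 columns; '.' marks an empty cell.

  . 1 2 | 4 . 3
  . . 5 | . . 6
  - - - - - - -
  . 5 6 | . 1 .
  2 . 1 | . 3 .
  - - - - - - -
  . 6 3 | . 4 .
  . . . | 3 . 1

Step 1. [r4c2∈{4}] r4c2 has the single candidate 4. So r4c2=4.
Step 2. [r3c4∈{2}] r3c4's peers cover all but 2, so r3c4=2.
Step 3. [r5c4∈{5}] r5c4 is down to just 5, so r5c4=5.
Step 4. [r2c1∈{3,4}] r2c1 is the only open cell in row 2 admitting 4 ⇒ r2c1=4.
Step 5. [r6c2∈{2}] r6c2 has the single candidate 2 ⇒ r6c2=2.
Step 6. [r2c4∈{1}] r2c4 has the single candidate 1, so r2c4=1.
Step 7. [r5c1∈{1}] only 1 remains possible at r5c1. So r5c1=1.
Step 8. [r6c5∈{6}] r6c5's peers cover all but 6. So r6c5=6.
Step 9. [r4c6∈{5}] only 5 remains possible at r4c6. So r4c6=5.
Step 10. [r2c2∈{3}] r2c2's peers cover all but 3, so r2c2=3.
Step 11. [r4c4∈{6}] r4c4 is down to just 6. So r4c4=6.
Step 12. [r6c3∈{4}] nothing but 4 survives at r6c3. So r6c3=4.
Step 13. [r1c1∈{6}] nothing but 6 survives at r1c1. So r1c1=6.
Step 14. [r5c6∈{2}] r5c6 has the single candidate 2, so r5c6=2.
Step 15. [r1c5∈{5}] nothing but 5 survives at r1c5 ⇒ r1c5=5.
Step 16. [r2c5∈{2}] nothing but 2 survives at r2c5, so r2c5=2.
Step 17. [r3c6∈{4}] only 4 remains possible at r3c6 ⇒ r3c6=4.
Step 18. [r6c1∈{5}] r6c1 has the single candidate 5. So r6c1=5.
Step 19. [r3c1∈{3}] r3c1 is down to just 3 ⇒ r3c1=3.

Answer: 6 1 2 4 5 3 / 4 3 5 1 2 6 / 3 5 6 2 1 4 / 2 4 1 6 3 5 / 1 6 3 5 4 2 / 5 2 4 3 6 1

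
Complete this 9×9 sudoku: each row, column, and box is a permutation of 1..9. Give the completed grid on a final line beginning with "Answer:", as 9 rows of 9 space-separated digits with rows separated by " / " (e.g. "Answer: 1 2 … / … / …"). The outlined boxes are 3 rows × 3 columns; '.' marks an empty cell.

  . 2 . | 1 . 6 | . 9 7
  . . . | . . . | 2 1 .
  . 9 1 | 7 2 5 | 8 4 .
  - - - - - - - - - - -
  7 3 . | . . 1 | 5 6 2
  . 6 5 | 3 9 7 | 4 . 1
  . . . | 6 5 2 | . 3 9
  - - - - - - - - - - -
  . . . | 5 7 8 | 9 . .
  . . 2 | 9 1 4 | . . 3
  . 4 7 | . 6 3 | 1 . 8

Step 1. [r1c1∈{3,4,5,8}] row 1 places 5 nowhere but r1c1. So r1c1=5.
Step 2. [r3c1∈{3,6}] in row 3, 3 fits only at r3c1, so r3c1=3.
Step 3. [r2c5∈{3,4,8}] r2c5 is the only open cell in row 2 admitting 3, so r2c5=3.
Step 4. [r8c7∈{6,7}] r8c7 is the only open cell in col 7 admitting 6 ⇒ r8c7=6.
Step 5. [r8c1∈{8}] r8c1 has the single candidate 8, so r8c1=8.
Step 6. [r4c3∈{4,8,9}] 9 has one home in row 4: r4c3. So r4c3=9.
Step 7. [r7c2∈{1}] r7c2's peers cover all but 1, so r7c2=1.
Step 8. [r7c1∈{6}] r7c1 has the single candidate 6. So r7c1=6.
Step 9. [r2c1∈{4}] r2c1 is down to just 4 ⇒ r2c1=4.
Step 10. [r2c4∈{8}] r2c4 is down to just 8. So r2c4=8.
Step 11. [r9c8∈{2,5}] across row 9, 5 lands solely at r9c8. So r9c8=5.
Step 12. [r2c3∈{6}] nothing but 6 survives at r2c3 ⇒ r2c3=6.
Step 13. [r4c5∈{4,8}] r4c5 is the only open cell in row 4 admitting 8, so r4c5=8.
Step 14. [r6c2∈{8}] nothing but 8 survives at r6c2. So r6c2=8.
Step 15. [r6c3∈{4}] only 4 remains possible at r6c3. So r6c3=4.
Step 16. [r7c9∈{4}] nothing but 4 survives at r7c9, so r7c9=4.
Step 17. [r1c5∈{4}] only 4 remains possible at r1c5. So r1c5=4.
Step 18. [r3c9∈{6}] r3c9 is down to just 6. So r3c9=6.
Step 19. [r1c7∈{3}] r1c7 has the single candidate 3, so r1c7=3.
Step 20. [r8c2∈{5}] only 5 remains possible at r8c2 ⇒ r8c2=5.
Step 21. [r5c8∈{8}] nothing but 8 survives at r5c8. So r5c8=8.
Step 22. [r2c2∈{7}] r2c2's peers cover all but 7 ⇒ r2c2=7.
Step 23. [r2c6∈{9}] only 9 remains possible at r2c6. So r2c6=9.
Step 24. [r7c8∈{2}] nothing but 2 survives at r7c8. So r7c8=2.
Step 25. [r5c1∈{2}] only 2 remains possible at r5c1 ⇒ r5c1=2.
Step 26. [r6c1∈{1}] r6c1 has the single candidate 1 ⇒ r6c1=1.
Step 27. [r8c8∈{7}] r8c8 has the single candidate 7, so r8c8=7.
Step 28. [r9c4∈{2}] r9c4 is down to just 2, so r9c4=2.
Step 29. [r6c7∈{7}] r6c7's peers cover all but 7. So r6c7=7.
Step 30. [r4c4∈{4}] only 4 remains possible at r4c4. So r4c4=4.
Step 31. [r1c3∈{8}] r1c3 is down to just 8, so r1c3=8.
Step 32. [r7c3∈{3}] only 3 remains possible at r7c3, so r7c3=3.
Step 33. [r9c1∈{9}] nothing but 9 survives at r9c1. So r9c1=9.
Step 34. [r2c9∈{5}] nothing but 5 survives at r2c9 ⇒ r2c9=5.

Answer: 5 2 8 1 4 6 3 9 7 / 4 7 6 8 3 9 2 1 5 / 3 9 1 7 2 5 8 4 6 / 7 3 9 4 8 1 5 6 2 / 2 6 5 3 9 7 4 8 1 / 1 8 4 6 5 2 7 3 9 / 6 1 3 5 7 8 9 2 4 / 8 5 2 9 1 4 6 7 3 / 9 4 7 2 6 3 1 5 8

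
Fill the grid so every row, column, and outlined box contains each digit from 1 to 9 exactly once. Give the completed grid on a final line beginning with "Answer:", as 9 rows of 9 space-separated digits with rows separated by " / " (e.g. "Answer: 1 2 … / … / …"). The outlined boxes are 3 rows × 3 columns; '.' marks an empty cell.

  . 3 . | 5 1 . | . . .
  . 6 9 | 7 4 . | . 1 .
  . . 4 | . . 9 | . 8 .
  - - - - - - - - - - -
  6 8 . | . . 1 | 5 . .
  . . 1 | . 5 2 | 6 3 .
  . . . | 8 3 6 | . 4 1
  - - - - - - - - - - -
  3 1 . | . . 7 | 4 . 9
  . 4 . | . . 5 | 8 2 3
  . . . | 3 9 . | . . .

Step 1. [r8c5∈{6}] r8c5 has the single candidate 6. So r8c5=6.
Step 2. [r8c3∈{7}] nothing but 7 survives at r8c3 ⇒ r8c3=7.
Step 3. [r3c5∈{2}] only 2 remains possible at r3c5 ⇒ r3c5=2.
Step 4. [r1c6∈{8}] r1c6 has the single candidate 8. So r1c6=8.
Step 5. [r1c3∈{2}] nothing but 2 survives at r1c3 ⇒ r1c3=2.
Step 6. [r1c1∈{7}] only 7 remains possible at r1c1, so r1c1=7.
Step 7. [r3c2∈{5}] r3c2 is down to just 5. So r3c2=5.
Step 8. [r4c9∈{2,7}] row 4 places 2 nowhere but r4c9, so r4c9=2.
Step 9. [r6c3∈{5}] only 5 remains possible at r6c3 ⇒ r6c3=5.
Step 10. [r9c1∈{2,5,8}] in col 1, 5 fits only at r9c1. So r9c1=5.
Step 11. [r1c7∈{9}] only 9 remains possible at r1c7, so r1c7=9.
Step 12. [r6c7∈{7}] r6c7 has the single candidate 7 ⇒ r6c7=7.
Step 13. [r1c8∈{6}] only 6 remains possible at r1c8. So r1c8=6.
Step 14. [r6c1∈{2,9}] col 1 places 2 nowhere but r6c1, so r6c1=2.
Step 15. [r9c9∈{6,7}] r9c9 is the only open cell in col 9 admitting 6, so r9c9=6.
Step 16. [r6c2∈{9}] nothing but 9 survives at r6c2, so r6c2=9.
Step 17. [r4c4∈{4,9}] row 4 places 4 nowhere but r4c4 ⇒ r4c4=4.
Step 18. [r7c5∈{8}] nothing but 8 survives at r7c5, so r7c5=8.
Step 19. [r3c7∈{3}] only 3 remains possible at r3c7, so r3c7=3.
Step 20. [r8c4∈{1}] r8c4's peers cover all but 1, so r8c4=1.
Step 21. [r5c2∈{7}] r5c2's peers cover all but 7. So r5c2=7.
Step 22. [r4c8∈{9}] r4c8 has the single candidate 9 ⇒ r4c8=9.
Step 23. [r4c3∈{3}] nothing but 3 survives at r4c3. So r4c3=3.
Step 24. [r5c4∈{9}] nothing but 9 survives at r5c4 ⇒ r5c4=9.
Step 25. [r9c6∈{4}] r9c6's peers cover all but 4. So r9c6=4.
Step 26. [r9c8∈{7}] r9c8's peers cover all but 7. So r9c8=7.
Step 27. [r9c7∈{1}] r9c7 is down to just 1, so r9c7=1.
Step 28. [r2c7∈{2}] nothing but 2 survives at r2c7 ⇒ r2c7=2.
Step 29. [r2c9∈{5}] only 5 remains possible at r2c9 ⇒ r2c9=5.
Step 30. [r1c9∈{4}] r1c9 is down to just 4. So r1c9=4.
Step 31. [r5c1∈{4}] r5c1 is down to just 4, so r5c1=4.
Step 32. [r4c5∈{7}] r4c5 is down to just 7 ⇒ r4c5=7.
Step 33. [r5c9∈{8}] r5c9 is down to just 8, so r5c9=8.
Step 34. [r7c4∈{2}] only 2 remains possible at r7c4, so r7c4=2.
Step 35. [r3c1∈{1}] only 1 remains possible at r3c1, so r3c1=1.
Step 36. [r2c1∈{8}] nothing but 8 survives at r2c1, so r2c1=8.
Step 37. [r8c1∈{9}] nothing but 9 survives at r8c1. So r8c1=9.
Step 38. [r7c3∈{6}] r7c3 has the single candidate 6. So r7c3=6.
Step 39. [r3c4∈{6}] r3c4's peers cover all but 6, so r3c4=6.
Step 40. [r7c8∈{5}] only 5 remains possible at r7c8 ⇒ r7c8=5.
Step 41. [r2c6∈{3}] nothing but 3 survives at r2c6. So r2c6=3.
Step 42. [r3c9∈{7}] r3c9's peers cover all but 7. So r3c9=7.
Step 43. [r9c2∈{2}] nothing but 2 survives at r9c2. So r9c2=2.
Step 44. [r9c3∈{8}] r9c3 is down to just 8 ⇒ r9c3=8.

Answer: 7 3 2 5 1 8 9 6 4 / 8 6 9 7 4 3 2 1 5 / 1 5 4 6 2 9 3 8 7 / 6 8 3 4 7 1 5 9 2 / 4 7 1 9 5 2 6 3 8 / 2 9 5 8 3 6 7 4 1 / 3 1 6 2 8 7 4 5 9 / 9 4 7 1 6 5 8 2 3 / 5 2 8 3 9 4 1 7 6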